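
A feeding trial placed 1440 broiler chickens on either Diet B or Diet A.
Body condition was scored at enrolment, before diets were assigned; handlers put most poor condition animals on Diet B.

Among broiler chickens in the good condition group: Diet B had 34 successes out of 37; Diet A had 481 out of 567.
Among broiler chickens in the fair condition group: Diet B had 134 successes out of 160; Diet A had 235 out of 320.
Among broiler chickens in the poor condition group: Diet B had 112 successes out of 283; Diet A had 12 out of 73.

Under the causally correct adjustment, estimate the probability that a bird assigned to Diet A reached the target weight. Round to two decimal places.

The imbalance in starting body condition arose from how broiler chickens were allocated, not from anything the diet did; and starting body condition independently affects the outcome. The pooled gap is confounded — condition on starting body condition.
Standardising Diet A to the population starting body condition mix: 0.419·481/567 + 0.333·235/320 + 0.247·12/73 = 0.641.

0.64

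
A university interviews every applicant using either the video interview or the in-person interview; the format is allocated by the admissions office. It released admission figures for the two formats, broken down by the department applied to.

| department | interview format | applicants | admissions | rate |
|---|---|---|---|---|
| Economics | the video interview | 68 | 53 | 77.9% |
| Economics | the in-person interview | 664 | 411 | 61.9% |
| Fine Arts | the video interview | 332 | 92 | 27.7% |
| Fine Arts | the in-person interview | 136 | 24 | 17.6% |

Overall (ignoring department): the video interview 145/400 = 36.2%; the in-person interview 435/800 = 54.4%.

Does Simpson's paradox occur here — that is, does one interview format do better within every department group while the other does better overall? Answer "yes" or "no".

Within each department level (Economics 77.9% vs 61.9%; Fine Arts 27.7% vs 17.6%), the video interview has the higher rate every time. Pooled: 36.2% vs 54.4% — the in-person interview has the higher rate overall. The two comparisons disagree.

yes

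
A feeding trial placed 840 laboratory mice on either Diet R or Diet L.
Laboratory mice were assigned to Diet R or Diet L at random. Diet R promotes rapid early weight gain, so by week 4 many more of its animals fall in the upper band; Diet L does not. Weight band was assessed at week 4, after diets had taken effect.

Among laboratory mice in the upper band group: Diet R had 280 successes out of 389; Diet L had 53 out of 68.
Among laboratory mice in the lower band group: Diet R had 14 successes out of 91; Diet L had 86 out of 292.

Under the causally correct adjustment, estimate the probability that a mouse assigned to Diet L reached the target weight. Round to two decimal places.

The week-4 weight band-specific comparison favours Diet L throughout, but the pooled figures favour Diet R. The question is whether to condition on week-4 weight band.
Because the diet influences week-4 weight band, week-4 weight band is a post-treatment mediator, not a confounder. Stratifying on it would bias the estimate; the causal effect is the crude pooled difference.
So P(outcome | do(Diet L)) is just the pooled rate for Diet L: 139/360 = 0.386.

0.39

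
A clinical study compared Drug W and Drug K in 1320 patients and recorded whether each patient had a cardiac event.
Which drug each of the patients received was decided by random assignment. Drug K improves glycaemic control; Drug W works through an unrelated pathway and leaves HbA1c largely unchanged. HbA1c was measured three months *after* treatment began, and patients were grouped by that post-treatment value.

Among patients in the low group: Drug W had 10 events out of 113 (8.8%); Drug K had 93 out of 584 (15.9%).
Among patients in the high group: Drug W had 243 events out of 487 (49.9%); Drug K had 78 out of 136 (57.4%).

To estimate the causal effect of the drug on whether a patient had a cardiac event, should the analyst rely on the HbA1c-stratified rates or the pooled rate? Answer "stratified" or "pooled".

pooled

Within every HbA1c level Drug W has the lower rate, yet pooled Drug K does — Simpson's reversal.
The distribution of HbA1c is itself part of what the drug does — it is an intermediate outcome. Holding it fixed would remove that part of the effect; the total effect is the pooled difference.
Pooled: Drug W 42.2% vs Drug K 23.8%; Drug K is lower overall.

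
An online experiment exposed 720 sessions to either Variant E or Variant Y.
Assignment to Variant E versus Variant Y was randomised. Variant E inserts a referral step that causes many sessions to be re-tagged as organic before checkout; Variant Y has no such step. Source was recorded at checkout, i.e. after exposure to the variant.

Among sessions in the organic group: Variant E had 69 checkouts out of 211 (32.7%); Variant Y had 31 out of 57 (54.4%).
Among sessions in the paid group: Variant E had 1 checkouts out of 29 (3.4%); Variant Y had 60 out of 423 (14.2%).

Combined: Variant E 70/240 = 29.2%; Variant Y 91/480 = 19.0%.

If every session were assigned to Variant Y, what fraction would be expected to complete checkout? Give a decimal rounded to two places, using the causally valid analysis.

Within every traffic source level Variant Y has the higher rate, yet pooled Variant E does — Simpson's reversal.
Stratifying would compare variants among sessions the variants themselves sorted into traffic source groups — a form of selection on an intermediate. The unconditioned pooled rates give the total causal effect.
So P(outcome | do(Variant Y)) is just the pooled rate for Variant Y: 91/480 = 0.190.

0.19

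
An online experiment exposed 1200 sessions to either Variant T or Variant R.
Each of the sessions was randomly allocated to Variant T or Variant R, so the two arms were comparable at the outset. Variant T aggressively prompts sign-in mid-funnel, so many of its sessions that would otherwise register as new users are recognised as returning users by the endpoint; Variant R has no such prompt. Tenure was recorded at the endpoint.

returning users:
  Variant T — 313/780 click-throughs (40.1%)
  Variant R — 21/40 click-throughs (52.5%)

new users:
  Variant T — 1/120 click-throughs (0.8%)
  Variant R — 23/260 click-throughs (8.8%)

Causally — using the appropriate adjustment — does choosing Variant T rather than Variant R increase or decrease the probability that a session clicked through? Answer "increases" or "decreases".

increases

User tenure here is a post-treatment variable shaped by the variant; conditioning on it would introduce bias rather than remove it. The overall comparison is the causal one.
Pooled: Variant T 34.9% vs Variant R 14.7%; Variant T is higher overall.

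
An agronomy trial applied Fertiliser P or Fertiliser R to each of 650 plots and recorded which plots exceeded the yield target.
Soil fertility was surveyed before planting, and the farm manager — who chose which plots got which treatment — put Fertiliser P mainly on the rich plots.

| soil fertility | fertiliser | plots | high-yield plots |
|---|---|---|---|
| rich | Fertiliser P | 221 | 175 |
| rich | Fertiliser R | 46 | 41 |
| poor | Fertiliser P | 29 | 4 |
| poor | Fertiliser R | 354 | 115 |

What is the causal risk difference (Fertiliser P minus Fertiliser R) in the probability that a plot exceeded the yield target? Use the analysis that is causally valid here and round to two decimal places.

-0.15

The soil fertility-specific comparison favours Fertiliser R throughout, but the pooled figures favour Fertiliser P. The question is whether to condition on soil fertility.
Nothing the fertiliser does changes soil fertility; the imbalance is an allocation artefact. With soil fertility also predicting the outcome, the pooled figure is confounded, and the within-stratum comparison is the causal one.
Adjusting over the population distribution of soil fertility: 0.411·(0.792−0.891) + 0.589·(0.138−0.325) = -0.151.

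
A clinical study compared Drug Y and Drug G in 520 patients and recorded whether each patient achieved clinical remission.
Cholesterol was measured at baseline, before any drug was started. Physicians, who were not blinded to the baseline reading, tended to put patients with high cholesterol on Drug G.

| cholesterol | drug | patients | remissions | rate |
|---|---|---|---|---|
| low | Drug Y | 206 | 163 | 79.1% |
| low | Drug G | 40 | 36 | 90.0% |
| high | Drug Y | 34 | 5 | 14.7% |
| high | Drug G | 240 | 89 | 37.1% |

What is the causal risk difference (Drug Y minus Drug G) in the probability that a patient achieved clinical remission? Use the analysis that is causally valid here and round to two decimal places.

The stratified and pooled comparisons disagree (Drug G wins within each cholesterol; Drug Y wins overall), so the answer turns on the causal role of cholesterol.
The imbalance in cholesterol arose from how patients were allocated, not from anything the drug did; and cholesterol independently affects the outcome. The pooled gap is confounded — condition on cholesterol.
Adjusting over the population distribution of cholesterol: 0.473·(0.791−0.900) + 0.527·(0.147−0.371) = -0.169.

-0.17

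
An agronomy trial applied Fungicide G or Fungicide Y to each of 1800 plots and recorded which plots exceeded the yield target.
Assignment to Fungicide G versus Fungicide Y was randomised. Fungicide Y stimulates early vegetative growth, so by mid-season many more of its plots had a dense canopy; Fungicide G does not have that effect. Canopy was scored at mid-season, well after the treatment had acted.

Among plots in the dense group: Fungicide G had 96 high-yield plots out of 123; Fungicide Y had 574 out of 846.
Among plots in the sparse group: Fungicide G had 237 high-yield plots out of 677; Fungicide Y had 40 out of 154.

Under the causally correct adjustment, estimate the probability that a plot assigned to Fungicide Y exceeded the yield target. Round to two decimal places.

0.61

The stratified and pooled comparisons disagree (Fungicide G wins within each mid-season canopy; Fungicide Y wins overall), so the answer turns on the causal role of mid-season canopy.
The distribution of mid-season canopy is itself part of what the fungicide does — it is an intermediate outcome. Holding it fixed would remove that part of the effect; the total effect is the pooled difference.
So P(outcome | do(Fungicide Y)) is just the pooled rate for Fungicide Y: 614/1000 = 0.614.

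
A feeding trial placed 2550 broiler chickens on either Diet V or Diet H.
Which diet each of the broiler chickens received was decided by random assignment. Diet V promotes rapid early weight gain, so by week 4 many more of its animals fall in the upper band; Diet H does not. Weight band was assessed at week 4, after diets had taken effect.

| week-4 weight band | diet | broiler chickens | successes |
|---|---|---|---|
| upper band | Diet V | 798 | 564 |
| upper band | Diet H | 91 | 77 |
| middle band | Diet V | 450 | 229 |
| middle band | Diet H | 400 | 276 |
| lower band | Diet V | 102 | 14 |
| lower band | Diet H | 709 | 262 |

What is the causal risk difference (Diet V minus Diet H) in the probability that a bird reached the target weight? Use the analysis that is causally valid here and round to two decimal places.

The distribution of week-4 weight band is itself part of what the diet does — it is an intermediate outcome. Holding it fixed would remove that part of the effect; the total effect is the pooled difference.
The causal difference is the pooled difference: 0.598 − 0.512 = +0.085.

+0.09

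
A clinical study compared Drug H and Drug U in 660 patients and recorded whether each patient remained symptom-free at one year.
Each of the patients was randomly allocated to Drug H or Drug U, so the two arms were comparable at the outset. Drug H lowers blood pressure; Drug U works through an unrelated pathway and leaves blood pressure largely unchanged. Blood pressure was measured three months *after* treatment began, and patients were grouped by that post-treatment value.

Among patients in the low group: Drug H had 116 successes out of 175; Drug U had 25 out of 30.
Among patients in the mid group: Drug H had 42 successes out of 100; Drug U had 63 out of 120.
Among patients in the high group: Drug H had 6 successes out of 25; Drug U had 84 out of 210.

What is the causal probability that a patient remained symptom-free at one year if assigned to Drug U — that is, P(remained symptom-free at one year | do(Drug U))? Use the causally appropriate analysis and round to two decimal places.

0.48

Within every blood pressure level Drug U has the higher rate, yet pooled Drug H does — Simpson's reversal.
Blood pressure is downstream of the drug. One should not condition on a consequence of treatment, so the overall rates are the right comparison.
So P(outcome | do(Drug U)) is just the pooled rate for Drug U: 172/360 = 0.478.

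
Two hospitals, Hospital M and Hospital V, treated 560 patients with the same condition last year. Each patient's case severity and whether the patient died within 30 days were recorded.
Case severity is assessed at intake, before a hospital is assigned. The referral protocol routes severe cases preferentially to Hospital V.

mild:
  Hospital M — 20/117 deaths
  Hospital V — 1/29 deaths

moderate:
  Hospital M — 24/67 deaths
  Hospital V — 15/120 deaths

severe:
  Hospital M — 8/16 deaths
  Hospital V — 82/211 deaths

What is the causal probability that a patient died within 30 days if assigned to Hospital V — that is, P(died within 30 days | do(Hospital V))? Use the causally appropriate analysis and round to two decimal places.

The case severity-specific comparison favours Hospital V throughout, but the pooled figures favour Hospital M. The question is whether to condition on case severity.
The imbalance in case severity arose from how patients were allocated, not from anything the hospital did; and case severity independently affects the outcome. The pooled gap is confounded — condition on case severity.
Standardising Hospital V to the population case severity mix: 0.261·1/29 + 0.334·15/120 + 0.405·82/211 = 0.208.

0.21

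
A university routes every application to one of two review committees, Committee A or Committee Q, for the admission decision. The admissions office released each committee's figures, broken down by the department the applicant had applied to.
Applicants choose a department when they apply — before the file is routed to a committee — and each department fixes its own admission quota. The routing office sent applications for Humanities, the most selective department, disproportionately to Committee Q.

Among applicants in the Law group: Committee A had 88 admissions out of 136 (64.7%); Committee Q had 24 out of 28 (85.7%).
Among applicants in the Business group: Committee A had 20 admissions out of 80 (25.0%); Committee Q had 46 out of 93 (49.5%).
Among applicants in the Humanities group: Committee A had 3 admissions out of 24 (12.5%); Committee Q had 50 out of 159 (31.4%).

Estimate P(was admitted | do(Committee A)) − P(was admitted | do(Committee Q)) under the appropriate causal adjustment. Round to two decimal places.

-0.21

Department is set before the review committee has any effect — it is not caused by the review committee — and it independently drives the outcome. That makes it a confounder, so the causal comparison is within department levels.
Adjusting over the population distribution of department: 0.315·(0.647−0.857) + 0.333·(0.250−0.495) + 0.352·(0.125−0.314) = -0.214.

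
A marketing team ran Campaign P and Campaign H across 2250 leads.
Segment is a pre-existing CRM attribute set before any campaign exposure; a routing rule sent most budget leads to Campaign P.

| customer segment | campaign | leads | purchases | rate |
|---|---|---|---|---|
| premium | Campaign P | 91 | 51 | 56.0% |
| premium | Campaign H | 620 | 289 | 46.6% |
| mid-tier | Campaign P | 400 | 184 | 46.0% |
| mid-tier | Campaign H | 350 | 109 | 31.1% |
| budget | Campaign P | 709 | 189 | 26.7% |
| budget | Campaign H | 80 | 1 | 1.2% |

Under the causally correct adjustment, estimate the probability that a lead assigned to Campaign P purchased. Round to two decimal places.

Nothing the campaign does changes customer segment; the imbalance is an allocation artefact. With customer segment also predicting the outcome, the pooled figure is confounded, and the within-stratum comparison is the causal one.
Standardising Campaign P to the population customer segment mix: 0.316·51/91 + 0.333·184/400 + 0.351·189/709 = 0.424.

0.42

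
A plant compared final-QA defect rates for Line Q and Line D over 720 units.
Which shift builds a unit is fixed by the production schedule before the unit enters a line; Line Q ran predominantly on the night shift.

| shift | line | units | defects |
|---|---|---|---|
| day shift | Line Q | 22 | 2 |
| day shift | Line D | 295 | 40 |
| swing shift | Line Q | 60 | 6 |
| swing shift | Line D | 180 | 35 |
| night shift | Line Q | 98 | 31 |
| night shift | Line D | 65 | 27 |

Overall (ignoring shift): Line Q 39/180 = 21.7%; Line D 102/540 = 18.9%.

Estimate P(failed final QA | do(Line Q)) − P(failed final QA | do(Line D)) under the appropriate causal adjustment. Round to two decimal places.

-0.07

The shift-specific comparison favours Line Q throughout, but the pooled figures favour Line D. The question is whether to condition on shift.
Nothing the line does changes shift; the imbalance is an allocation artefact. With shift also predicting the outcome, the pooled figure is confounded, and the within-stratum comparison is the causal one.
Adjusting over the population distribution of shift: 0.440·(0.091−0.136) + 0.333·(0.100−0.194) + 0.226·(0.316−0.415) = -0.074.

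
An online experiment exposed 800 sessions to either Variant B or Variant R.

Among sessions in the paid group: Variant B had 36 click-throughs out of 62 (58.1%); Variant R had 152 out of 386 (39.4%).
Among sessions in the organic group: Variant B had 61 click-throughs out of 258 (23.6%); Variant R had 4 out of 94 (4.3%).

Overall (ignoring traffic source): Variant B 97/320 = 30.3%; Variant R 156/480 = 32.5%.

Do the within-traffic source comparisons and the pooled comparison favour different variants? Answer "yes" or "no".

Within each traffic source level (paid 58.1% vs 39.4%; organic 23.6% vs 4.3%), Variant B has the higher rate every time. Pooled: 30.3% vs 32.5% — Variant R has the higher rate overall. The two comparisons disagree.

yes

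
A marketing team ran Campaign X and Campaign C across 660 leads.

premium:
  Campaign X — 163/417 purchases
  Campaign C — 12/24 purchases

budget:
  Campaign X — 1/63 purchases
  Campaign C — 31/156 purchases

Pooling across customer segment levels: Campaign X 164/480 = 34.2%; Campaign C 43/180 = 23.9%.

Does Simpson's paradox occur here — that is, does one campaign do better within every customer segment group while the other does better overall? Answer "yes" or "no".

yes

Within each customer segment level (premium 39.1% vs 50.0%; budget 1.6% vs 19.9%), Campaign C has the higher rate every time. Pooled: 34.2% vs 23.9% — Campaign X has the higher rate overall. The two comparisons disagree.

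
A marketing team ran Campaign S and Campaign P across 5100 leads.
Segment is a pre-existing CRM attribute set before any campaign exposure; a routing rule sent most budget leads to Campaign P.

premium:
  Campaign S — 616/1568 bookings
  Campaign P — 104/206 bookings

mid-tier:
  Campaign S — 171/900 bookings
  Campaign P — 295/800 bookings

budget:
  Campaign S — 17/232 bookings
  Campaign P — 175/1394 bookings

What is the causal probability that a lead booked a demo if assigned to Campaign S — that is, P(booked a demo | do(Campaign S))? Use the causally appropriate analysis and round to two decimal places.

Customer segment satisfies the back-door criterion: it is not a descendant of the campaign, and it blocks the spurious path from campaign to outcome. Adjusting for it (i.e., using the within-customer segment rates) gives the causal effect.
Standardising Campaign S to the population customer segment mix: 0.348·616/1568 + 0.333·171/900 + 0.319·17/232 = 0.223.

0.22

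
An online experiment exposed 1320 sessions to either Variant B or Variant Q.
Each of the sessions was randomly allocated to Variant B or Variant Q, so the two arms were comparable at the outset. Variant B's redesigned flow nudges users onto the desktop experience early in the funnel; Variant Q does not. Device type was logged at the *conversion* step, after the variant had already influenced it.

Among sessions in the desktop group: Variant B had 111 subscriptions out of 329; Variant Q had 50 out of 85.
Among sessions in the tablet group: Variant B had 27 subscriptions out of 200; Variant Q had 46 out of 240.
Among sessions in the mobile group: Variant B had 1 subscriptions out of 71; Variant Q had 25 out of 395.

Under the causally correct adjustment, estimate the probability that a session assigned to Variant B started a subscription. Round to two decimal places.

Because the variant influences device type, device type is a post-treatment mediator, not a confounder. Stratifying on it would bias the estimate; the causal effect is the crude pooled difference.
So P(outcome | do(Variant B)) is just the pooled rate for Variant B: 139/600 = 0.232.

0.23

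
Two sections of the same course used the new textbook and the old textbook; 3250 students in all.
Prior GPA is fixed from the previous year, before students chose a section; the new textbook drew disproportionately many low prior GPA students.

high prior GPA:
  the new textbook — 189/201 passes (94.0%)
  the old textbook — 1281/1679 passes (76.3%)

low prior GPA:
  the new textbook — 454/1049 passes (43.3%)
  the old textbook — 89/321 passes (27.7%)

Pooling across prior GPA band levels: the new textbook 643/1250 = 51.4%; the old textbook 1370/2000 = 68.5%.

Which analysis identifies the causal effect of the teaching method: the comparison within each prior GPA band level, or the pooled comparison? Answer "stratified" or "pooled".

The prior GPA band-specific comparison favours the new textbook throughout, but the pooled figures favour the old textbook. The question is whether to condition on prior GPA band.
Prior GPA band differs across teaching methods for reasons unrelated to any effect of the teaching method itself, and it separately predicts the outcome — a classic confounder. We must compare within prior GPA band levels.
Within each level — high prior GPA: 94.0% vs 76.3%; low prior GPA: 43.3% vs 27.7% — the new textbook is higher every time.

stratified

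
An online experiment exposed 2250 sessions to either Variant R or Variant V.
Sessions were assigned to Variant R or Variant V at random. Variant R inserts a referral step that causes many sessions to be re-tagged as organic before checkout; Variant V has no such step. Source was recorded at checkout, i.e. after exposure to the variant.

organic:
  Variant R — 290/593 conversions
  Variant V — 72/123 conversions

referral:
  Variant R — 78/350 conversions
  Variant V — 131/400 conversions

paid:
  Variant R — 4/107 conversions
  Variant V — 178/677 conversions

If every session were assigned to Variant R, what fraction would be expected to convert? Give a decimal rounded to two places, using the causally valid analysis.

0.35

Traffic source is downstream of the variant. One should not condition on a consequence of treatment, so the overall rates are the right comparison.
So P(outcome | do(Variant R)) is just the pooled rate for Variant R: 372/1050 = 0.354.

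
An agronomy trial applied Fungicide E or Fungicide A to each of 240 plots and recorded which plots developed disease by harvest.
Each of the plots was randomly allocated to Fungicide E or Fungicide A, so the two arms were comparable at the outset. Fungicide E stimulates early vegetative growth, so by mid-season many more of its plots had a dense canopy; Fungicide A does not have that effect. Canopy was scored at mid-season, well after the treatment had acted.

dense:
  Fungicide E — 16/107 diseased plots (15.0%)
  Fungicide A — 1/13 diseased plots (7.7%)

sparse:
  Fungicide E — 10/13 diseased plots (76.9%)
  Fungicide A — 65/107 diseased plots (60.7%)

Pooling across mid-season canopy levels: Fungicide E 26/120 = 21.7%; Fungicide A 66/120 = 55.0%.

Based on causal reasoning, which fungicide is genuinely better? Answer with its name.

The stratified and pooled comparisons disagree (Fungicide A wins within each mid-season canopy; Fungicide E wins overall), so the answer turns on the causal role of mid-season canopy.
Mid-season canopy lies on the pathway fungicide → mid-season canopy → outcome, so adjusting for it blocks the indirect effect. For the total causal effect of fungicide, use the unadjusted pooled rates.
Pooled: Fungicide E 21.7% vs Fungicide A 55.0%; Fungicide E is lower overall.

Fungicide E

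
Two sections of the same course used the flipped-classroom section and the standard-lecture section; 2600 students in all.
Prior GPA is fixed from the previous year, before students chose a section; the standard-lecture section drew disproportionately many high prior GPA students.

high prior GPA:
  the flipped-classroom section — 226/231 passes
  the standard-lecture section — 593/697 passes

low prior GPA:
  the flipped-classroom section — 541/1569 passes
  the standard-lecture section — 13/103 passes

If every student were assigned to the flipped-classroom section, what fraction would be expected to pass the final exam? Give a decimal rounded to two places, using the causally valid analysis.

Since prior GPA band is a pre-existing factor (not a product of the teaching method) and it affects the outcome on its own, it is a confounder. The stratified rates, not the pooled rate, identify the causal effect.
Standardising the flipped-classroom section to the population prior GPA band mix: 0.357·226/231 + 0.643·541/1569 = 0.571.

0.57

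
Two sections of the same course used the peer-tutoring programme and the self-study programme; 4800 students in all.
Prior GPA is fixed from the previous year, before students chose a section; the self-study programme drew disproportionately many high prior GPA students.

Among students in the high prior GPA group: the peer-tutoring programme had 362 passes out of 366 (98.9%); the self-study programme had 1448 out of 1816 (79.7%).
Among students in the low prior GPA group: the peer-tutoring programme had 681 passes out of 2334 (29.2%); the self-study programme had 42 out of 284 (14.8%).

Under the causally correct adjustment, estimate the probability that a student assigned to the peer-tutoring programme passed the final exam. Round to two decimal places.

0.61

Within every prior GPA band level the peer-tutoring programme has the higher rate, yet pooled the self-study programme does — Simpson's reversal.
Prior GPA band differs across teaching methods for reasons unrelated to any effect of the teaching method itself, and it separately predicts the outcome — a classic confounder. We must compare within prior GPA band levels.
Standardising the peer-tutoring programme to the population prior GPA band mix: 0.455·362/366 + 0.545·681/2334 = 0.609.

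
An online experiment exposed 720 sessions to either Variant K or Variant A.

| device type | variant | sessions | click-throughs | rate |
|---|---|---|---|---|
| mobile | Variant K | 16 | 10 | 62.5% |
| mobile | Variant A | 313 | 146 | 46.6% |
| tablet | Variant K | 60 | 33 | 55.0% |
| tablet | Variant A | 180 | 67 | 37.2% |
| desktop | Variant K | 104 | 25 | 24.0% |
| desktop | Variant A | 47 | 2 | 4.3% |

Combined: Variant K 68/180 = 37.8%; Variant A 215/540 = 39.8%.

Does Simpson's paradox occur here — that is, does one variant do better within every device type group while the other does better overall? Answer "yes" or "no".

Within each device type level (mobile 62.5% vs 46.6%; tablet 55.0% vs 37.2%; desktop 24.0% vs 4.3%), Variant K has the higher rate every time. Pooled: 37.8% vs 39.8% — Variant A has the higher rate overall. The two comparisons disagree.

yes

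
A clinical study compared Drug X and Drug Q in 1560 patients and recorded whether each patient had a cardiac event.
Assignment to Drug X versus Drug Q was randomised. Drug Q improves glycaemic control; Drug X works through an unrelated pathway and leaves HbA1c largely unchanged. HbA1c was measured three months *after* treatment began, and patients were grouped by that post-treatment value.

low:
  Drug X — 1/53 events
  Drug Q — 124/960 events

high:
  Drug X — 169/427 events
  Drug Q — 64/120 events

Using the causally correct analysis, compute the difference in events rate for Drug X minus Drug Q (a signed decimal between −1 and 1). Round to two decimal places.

+0.18

HbA1c is recorded after the drug and is itself shifted by it — it sits on the causal path from drug to outcome. Conditioning on a mediator would strip out part of the effect we want; the pooled comparison gives the total causal effect.
The causal difference is the pooled difference: 0.354 − 0.174 = +0.180.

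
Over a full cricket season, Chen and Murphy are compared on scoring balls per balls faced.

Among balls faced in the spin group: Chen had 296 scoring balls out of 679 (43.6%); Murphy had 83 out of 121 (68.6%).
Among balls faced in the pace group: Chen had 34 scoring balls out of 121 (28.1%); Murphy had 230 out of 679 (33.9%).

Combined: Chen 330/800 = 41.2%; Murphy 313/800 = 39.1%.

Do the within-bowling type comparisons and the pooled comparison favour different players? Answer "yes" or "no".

Within each bowling type level (spin 43.6% vs 68.6%; pace 28.1% vs 33.9%), Murphy has the higher rate every time. Pooled: 41.2% vs 39.1% — Chen has the higher rate overall. The two comparisons disagree.

yes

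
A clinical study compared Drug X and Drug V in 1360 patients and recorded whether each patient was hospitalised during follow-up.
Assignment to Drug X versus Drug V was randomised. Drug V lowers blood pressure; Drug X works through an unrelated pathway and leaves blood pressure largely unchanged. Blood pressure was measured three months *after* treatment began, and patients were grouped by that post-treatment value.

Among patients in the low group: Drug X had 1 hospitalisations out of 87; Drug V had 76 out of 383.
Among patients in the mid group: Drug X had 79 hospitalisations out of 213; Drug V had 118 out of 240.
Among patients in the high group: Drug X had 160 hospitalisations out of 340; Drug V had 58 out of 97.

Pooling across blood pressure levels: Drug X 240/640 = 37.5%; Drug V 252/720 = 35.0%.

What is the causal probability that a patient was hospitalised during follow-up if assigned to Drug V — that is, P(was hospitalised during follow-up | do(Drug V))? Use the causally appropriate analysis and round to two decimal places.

The stratified and pooled comparisons disagree (Drug X wins within each blood pressure; Drug V wins overall), so the answer turns on the causal role of blood pressure.
Because the drug influences blood pressure, blood pressure is a post-treatment mediator, not a confounder. Stratifying on it would bias the estimate; the causal effect is the crude pooled difference.
So P(outcome | do(Drug V)) is just the pooled rate for Drug V: 252/720 = 0.350.

0.35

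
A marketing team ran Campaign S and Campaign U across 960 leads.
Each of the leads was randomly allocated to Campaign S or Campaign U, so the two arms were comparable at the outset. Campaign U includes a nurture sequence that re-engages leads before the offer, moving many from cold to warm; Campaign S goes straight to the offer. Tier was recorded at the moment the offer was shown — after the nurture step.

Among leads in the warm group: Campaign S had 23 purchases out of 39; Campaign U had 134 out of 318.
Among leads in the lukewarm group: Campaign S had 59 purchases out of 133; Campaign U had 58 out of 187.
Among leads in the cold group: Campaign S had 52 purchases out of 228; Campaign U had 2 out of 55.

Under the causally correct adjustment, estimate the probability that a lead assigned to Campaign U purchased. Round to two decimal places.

0.35

Within every engagement tier level Campaign S has the higher rate, yet pooled Campaign U does — Simpson's reversal.
Stratifying would compare campaigns among leads the campaigns themselves sorted into engagement tier groups — a form of selection on an intermediate. The unconditioned pooled rates give the total causal effect.
So P(outcome | do(Campaign U)) is just the pooled rate for Campaign U: 194/560 = 0.346.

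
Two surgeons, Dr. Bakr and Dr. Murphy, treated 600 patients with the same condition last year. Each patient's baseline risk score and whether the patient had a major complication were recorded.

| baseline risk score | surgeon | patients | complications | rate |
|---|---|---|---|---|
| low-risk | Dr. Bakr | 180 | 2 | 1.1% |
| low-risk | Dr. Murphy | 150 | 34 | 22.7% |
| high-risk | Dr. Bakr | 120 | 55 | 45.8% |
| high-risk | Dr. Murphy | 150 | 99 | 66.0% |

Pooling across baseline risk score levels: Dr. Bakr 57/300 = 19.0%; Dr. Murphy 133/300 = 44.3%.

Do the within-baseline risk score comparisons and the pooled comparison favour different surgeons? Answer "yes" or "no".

no

Within each baseline risk score level (low-risk 1.1% vs 22.7%; high-risk 45.8% vs 66.0%), Dr. Bakr has the lower rate every time. Pooled: 19.0% vs 44.3% — Dr. Bakr has the lower rate overall. They agree.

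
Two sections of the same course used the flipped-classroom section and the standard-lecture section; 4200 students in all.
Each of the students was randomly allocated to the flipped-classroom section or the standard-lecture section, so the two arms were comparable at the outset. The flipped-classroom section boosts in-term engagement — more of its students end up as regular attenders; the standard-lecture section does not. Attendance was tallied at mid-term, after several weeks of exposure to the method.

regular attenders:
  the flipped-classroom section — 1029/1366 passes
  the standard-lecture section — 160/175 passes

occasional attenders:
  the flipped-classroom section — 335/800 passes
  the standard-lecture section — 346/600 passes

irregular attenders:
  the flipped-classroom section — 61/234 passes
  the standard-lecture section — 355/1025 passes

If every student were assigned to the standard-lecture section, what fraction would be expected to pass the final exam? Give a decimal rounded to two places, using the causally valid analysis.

0.48

the standard-lecture section is higher inside every mid-term attendance stratum but the flipped-classroom section is higher in aggregate. Whether to stratify depends on how mid-term attendance relates to the teaching method.
Mid-term attendance is recorded after the teaching method and is itself shifted by it — it sits on the causal path from teaching method to outcome. Conditioning on a mediator would strip out part of the effect we want; the pooled comparison gives the total causal effect.
So P(outcome | do(the standard-lecture section)) is just the pooled rate for the standard-lecture section: 861/1800 = 0.478.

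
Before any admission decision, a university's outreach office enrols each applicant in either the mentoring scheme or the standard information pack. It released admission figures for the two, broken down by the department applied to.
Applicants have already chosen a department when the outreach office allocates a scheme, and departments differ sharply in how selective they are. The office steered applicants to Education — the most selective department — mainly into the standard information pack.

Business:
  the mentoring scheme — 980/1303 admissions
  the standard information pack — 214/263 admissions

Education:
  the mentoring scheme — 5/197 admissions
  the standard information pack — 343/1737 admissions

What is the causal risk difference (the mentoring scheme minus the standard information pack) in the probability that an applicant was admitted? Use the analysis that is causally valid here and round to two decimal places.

The department-specific comparison favours the standard information pack throughout, but the pooled figures favour the mentoring scheme. The question is whether to condition on department.
Since department is a pre-existing factor (not a product of the outreach scheme) and it affects the outcome on its own, it is a confounder. The stratified rates, not the pooled rate, identify the causal effect.
Adjusting over the population distribution of department: 0.447·(0.752−0.814) + 0.553·(0.025−0.197) = -0.123.

-0.12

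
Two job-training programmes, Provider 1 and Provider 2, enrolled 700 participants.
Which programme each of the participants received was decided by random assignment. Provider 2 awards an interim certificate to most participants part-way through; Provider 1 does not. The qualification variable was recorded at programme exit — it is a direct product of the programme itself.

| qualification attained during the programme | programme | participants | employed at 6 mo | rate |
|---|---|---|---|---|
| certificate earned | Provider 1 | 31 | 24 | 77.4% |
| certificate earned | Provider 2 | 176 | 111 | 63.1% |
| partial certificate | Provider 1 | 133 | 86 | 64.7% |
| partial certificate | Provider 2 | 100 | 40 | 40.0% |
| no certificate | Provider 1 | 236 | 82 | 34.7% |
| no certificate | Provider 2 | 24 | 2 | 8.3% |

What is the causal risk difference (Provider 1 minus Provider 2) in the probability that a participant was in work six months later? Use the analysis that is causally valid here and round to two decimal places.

-0.03

Within every qualification attained during the programme level Provider 1 has the higher rate, yet pooled Provider 2 does — Simpson's reversal.
Stratifying would compare programmes among participants the programmes themselves sorted into qualification attained during the programme groups — a form of selection on an intermediate. The unconditioned pooled rates give the total causal effect.
The causal difference is the pooled difference: 0.480 − 0.510 = -0.030.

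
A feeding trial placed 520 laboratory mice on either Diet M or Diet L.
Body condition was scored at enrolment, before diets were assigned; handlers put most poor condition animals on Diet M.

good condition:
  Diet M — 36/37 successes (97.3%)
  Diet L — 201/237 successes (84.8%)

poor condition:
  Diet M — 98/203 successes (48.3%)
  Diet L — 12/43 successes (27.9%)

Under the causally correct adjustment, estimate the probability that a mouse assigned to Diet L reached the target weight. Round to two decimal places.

0.58

Starting body condition differs across diets for reasons unrelated to any effect of the diet itself, and it separately predicts the outcome — a classic confounder. We must compare within starting body condition levels.
Standardising Diet L to the population starting body condition mix: 0.527·201/237 + 0.473·12/43 = 0.579.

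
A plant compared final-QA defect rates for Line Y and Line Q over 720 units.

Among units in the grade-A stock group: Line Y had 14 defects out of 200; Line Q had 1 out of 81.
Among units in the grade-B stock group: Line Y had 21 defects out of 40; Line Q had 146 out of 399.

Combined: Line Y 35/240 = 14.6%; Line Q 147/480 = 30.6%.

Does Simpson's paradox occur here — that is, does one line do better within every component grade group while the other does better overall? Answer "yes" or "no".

yes

Within each component grade level (grade-A stock 7.0% vs 1.2%; grade-B stock 52.5% vs 36.6%), Line Q has the lower rate every time. Pooled: 14.6% vs 30.6% — Line Y has the lower rate overall. The two comparisons disagree.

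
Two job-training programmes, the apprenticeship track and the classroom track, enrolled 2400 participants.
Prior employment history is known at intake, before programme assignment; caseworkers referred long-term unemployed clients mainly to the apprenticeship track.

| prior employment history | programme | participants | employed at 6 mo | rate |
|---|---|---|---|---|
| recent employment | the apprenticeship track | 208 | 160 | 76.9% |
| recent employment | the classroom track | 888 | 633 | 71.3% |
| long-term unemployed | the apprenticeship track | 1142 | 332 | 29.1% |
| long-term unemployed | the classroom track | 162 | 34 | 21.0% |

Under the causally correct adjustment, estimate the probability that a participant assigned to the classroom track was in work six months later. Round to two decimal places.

0.44

Prior employment history is set before the programme has any effect — it is not caused by the programme — and it independently drives the outcome. That makes it a confounder, so the causal comparison is within prior employment history levels.
Standardising the classroom track to the population prior employment history mix: 0.457·633/888 + 0.543·34/162 = 0.440.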